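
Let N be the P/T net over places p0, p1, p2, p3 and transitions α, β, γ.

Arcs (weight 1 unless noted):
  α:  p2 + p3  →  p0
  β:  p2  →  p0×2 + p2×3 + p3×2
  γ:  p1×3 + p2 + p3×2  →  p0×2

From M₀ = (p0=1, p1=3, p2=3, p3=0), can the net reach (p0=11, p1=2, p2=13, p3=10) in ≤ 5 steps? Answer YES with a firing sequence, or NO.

NO — not reachable within 5 firings

depth 0: 1 marking
depth 1: 2 markings reached so far
depth 2: 5 markings reached so far
depth 3: 9 markings reached so far
depth 4: 14 markings reached so far
depth 5: 21 markings reached so far
target is not among the 21 markings reachable within 5 steps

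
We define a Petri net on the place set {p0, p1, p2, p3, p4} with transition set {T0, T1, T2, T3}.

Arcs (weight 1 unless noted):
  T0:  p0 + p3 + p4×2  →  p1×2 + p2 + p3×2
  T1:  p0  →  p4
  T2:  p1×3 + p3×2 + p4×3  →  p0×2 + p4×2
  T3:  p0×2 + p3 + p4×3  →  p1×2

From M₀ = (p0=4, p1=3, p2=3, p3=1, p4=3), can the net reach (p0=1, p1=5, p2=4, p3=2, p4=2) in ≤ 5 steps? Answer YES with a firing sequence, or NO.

NO — not reachable within 5 firings

depth 0: 1 marking
depth 1: 4 markings reached so far
depth 2: 7 markings reached so far
depth 3: 11 markings reached so far
depth 4: 15 markings reached so far
depth 5: 16 markings reached so far
target is not among the 16 markings reachable within 5 steps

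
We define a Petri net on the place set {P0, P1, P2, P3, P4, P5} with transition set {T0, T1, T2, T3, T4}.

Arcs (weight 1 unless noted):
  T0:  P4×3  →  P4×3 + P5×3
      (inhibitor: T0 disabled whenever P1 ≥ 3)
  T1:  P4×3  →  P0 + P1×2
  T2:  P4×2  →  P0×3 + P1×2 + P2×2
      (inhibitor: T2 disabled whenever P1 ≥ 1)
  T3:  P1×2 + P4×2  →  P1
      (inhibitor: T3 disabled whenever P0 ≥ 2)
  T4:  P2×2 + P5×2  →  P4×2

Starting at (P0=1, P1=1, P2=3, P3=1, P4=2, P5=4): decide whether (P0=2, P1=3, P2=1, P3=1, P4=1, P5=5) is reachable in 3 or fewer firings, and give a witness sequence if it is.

YES — reachable via ⟨T4, T0, T1⟩ (3 firings)

step 1: fire T4:  (P0=1, P1=1, P2=3, P3=1, P4=2, P5=4) → (P0=1, P1=1, P2=1, P3=1, P4=4, P5=2)
step 2: fire T0:  (P0=1, P1=1, P2=1, P3=1, P4=4, P5=2) → (P0=1, P1=1, P2=1, P3=1, P4=4, P5=5)
step 3: fire T1:  (P0=1, P1=1, P2=1, P3=1, P4=4, P5=5) → (P0=2, P1=3, P2=1, P3=1, P4=1, P5=5)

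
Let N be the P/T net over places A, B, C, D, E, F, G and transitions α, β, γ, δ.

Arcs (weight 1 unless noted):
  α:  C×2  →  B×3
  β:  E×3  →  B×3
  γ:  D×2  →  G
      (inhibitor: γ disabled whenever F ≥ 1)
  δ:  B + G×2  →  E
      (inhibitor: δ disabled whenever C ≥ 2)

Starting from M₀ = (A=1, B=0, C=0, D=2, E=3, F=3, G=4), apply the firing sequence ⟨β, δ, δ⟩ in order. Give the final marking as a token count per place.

step 1: fire β:  (A=1, B=0, C=0, D=2, E=3, F=3, G=4) → (A=1, B=3, C=0, D=2, E=0, F=3, G=4)
step 2: fire δ:  (A=1, B=3, C=0, D=2, E=0, F=3, G=4) → (A=1, B=2, C=0, D=2, E=1, F=3, G=2)
step 3: fire δ:  (A=1, B=2, C=0, D=2, E=1, F=3, G=2) → (A=1, B=1, C=0, D=2, E=2, F=3, G=0)

(A=1, B=1, C=0, D=2, E=2, F=3, G=0)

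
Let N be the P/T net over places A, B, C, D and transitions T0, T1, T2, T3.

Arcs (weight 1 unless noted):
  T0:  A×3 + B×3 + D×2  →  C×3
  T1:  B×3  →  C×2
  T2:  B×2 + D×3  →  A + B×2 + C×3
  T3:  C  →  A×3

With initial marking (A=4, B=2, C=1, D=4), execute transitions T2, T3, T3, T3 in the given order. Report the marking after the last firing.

step 1: fire T2:  (A=4, B=2, C=1, D=4) → (A=5, B=2, C=4, D=1)
step 2: fire T3:  (A=5, B=2, C=4, D=1) → (A=8, B=2, C=3, D=1)
step 3: fire T3:  (A=8, B=2, C=3, D=1) → (A=11, B=2, C=2, D=1)
step 4: fire T3:  (A=11, B=2, C=2, D=1) → (A=14, B=2, C=1, D=1)

(A=14, B=2, C=1, D=1)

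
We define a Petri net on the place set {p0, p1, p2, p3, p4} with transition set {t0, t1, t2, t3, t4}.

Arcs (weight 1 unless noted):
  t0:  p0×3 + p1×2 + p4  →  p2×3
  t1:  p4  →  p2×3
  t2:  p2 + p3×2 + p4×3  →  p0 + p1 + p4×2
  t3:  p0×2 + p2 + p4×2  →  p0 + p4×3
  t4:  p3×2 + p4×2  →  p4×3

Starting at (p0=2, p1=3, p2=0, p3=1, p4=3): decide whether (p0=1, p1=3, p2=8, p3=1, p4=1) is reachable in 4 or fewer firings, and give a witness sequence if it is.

step 1: fire t1:  (p0=2, p1=3, p2=0, p3=1, p4=3) → (p0=2, p1=3, p2=3, p3=1, p4=2)
step 2: fire t3:  (p0=2, p1=3, p2=3, p3=1, p4=2) → (p0=1, p1=3, p2=2, p3=1, p4=3)
step 3: fire t1:  (p0=1, p1=3, p2=2, p3=1, p4=3) → (p0=1, p1=3, p2=5, p3=1, p4=2)
step 4: fire t1:  (p0=1, p1=3, p2=5, p3=1, p4=2) → (p0=1, p1=3, p2=8, p3=1, p4=1)

YES — reachable via ⟨t1, t3, t1, t1⟩ (4 firings)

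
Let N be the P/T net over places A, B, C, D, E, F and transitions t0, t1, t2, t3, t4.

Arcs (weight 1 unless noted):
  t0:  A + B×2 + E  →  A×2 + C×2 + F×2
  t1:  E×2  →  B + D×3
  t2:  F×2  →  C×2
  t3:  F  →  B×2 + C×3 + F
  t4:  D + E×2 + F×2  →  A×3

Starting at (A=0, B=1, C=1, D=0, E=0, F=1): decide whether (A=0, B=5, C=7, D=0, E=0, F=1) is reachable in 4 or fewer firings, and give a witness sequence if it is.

step 1: fire t3:  (A=0, B=1, C=1, D=0, E=0, F=1) → (A=0, B=3, C=4, D=0, E=0, F=1)
step 2: fire t3:  (A=0, B=3, C=4, D=0, E=0, F=1) → (A=0, B=5, C=7, D=0, E=0, F=1)

YES — reachable via ⟨t3, t3⟩ (2 firings)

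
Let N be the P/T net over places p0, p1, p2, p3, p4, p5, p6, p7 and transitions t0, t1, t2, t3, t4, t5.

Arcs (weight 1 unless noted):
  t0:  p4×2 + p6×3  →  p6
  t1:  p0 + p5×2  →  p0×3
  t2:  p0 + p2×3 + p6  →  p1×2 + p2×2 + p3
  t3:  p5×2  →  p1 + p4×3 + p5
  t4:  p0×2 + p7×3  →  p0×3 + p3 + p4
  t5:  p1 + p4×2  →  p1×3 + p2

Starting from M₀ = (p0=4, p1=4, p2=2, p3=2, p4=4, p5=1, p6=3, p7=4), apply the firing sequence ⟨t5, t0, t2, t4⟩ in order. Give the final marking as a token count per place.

step 1: fire t5:  (p0=4, p1=4, p2=2, p3=2, p4=4, p5=1, p6=3, p7=4) → (p0=4, p1=6, p2=3, p3=2, p4=2, p5=1, p6=3, p7=4)
step 2: fire t0:  (p0=4, p1=6, p2=3, p3=2, p4=2, p5=1, p6=3, p7=4) → (p0=4, p1=6, p2=3, p3=2, p4=0, p5=1, p6=1, p7=4)
step 3: fire t2:  (p0=4, p1=6, p2=3, p3=2, p4=0, p5=1, p6=1, p7=4) → (p0=3, p1=8, p2=2, p3=3, p4=0, p5=1, p6=0, p7=4)
step 4: fire t4:  (p0=3, p1=8, p2=2, p3=3, p4=0, p5=1, p6=0, p7=4) → (p0=4, p1=8, p2=2, p3=4, p4=1, p5=1, p6=0, p7=1)

(p0=4, p1=8, p2=2, p3=4, p4=1, p5=1, p6=0, p7=1)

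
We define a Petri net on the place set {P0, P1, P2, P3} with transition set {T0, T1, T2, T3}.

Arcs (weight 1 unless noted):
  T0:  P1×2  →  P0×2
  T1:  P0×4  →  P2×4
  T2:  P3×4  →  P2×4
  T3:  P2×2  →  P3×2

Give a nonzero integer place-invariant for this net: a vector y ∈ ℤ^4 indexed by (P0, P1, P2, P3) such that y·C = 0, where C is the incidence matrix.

y = (P0:1, P1:1, P2:1, P3:1)

Incidence matrix C (rows=places, cols=transitions):
       T0   T1   T2   T3
   P0   2   -4    0    0
   P1  -2    0    0    0
   P2   0    4    4   -2
   P3   0    0   -4    2

Candidate y = [1, 1, 1, 1]; check y·C column-wise:
  col T0: 1·2 + 1·-2 + 1·0 + 1·0 = 0
  col T1: 1·-4 + 1·0 + 1·4 + 1·0 = 0
  col T2: 1·0 + 1·0 + 1·4 + 1·-4 = 0
  col T3: 1·0 + 1·0 + 1·-2 + 1·2 = 0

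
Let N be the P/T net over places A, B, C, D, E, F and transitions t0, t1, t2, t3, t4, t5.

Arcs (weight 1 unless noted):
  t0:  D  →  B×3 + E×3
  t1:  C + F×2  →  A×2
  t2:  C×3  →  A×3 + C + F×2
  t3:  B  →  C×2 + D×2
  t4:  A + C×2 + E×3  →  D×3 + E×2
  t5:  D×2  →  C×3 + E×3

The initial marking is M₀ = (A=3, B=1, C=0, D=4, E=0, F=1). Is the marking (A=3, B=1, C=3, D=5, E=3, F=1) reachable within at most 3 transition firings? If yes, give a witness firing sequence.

NO — not reachable within 3 firings

depth 0: 1 marking
depth 1: 4 markings reached so far
depth 2: 11 markings reached so far
depth 3: 25 markings reached so far
target is not among the 25 markings reachable within 3 steps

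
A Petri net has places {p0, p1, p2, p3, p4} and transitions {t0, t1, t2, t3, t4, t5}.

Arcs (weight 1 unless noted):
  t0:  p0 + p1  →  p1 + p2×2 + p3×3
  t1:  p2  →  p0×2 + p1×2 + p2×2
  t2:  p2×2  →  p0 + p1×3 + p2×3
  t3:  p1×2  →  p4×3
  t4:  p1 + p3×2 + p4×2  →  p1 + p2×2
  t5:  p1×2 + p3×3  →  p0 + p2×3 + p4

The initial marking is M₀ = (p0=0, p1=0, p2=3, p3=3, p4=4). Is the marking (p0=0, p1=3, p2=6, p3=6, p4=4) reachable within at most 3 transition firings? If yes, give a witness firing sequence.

step 1: fire t2:  (p0=0, p1=0, p2=3, p3=3, p4=4) → (p0=1, p1=3, p2=4, p3=3, p4=4)
step 2: fire t0:  (p0=1, p1=3, p2=4, p3=3, p4=4) → (p0=0, p1=3, p2=6, p3=6, p4=4)

YES — reachable via ⟨t2, t0⟩ (2 firings)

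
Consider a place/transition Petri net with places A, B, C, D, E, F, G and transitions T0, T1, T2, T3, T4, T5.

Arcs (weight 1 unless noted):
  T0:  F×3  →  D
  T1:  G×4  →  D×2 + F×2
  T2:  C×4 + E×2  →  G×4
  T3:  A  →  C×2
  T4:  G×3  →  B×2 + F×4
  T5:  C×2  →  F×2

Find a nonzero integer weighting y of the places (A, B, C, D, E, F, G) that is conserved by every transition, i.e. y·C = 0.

Incidence matrix C (rows=places, cols=transitions):
       T0   T1   T2   T3   T4   T5
    A   0    0    0   -1    0    0
    B   0    0    0    0    2    0
    C   0    0   -4    2    0   -2
    D   1    2    0    0    0    0
    E   0    0   -2    0    0    0
    F  -3    2    0    0    4    2
    G   0   -4    4    0   -3    0

Candidate y = [2, 1, 1, 3, 2, 1, 2]; check y·C column-wise:
  col T0: 2·0 + 1·0 + 1·0 + 3·1 + 2·0 + 1·-3 + 2·0 = 0
  col T1: 2·0 + 1·0 + 1·0 + 3·2 + 2·0 + 1·2 + 2·-4 = 0
  col T2: 2·0 + 1·0 + 1·-4 + 3·0 + 2·-2 + 1·0 + 2·4 = 0
  col T3: 2·-1 + 1·0 + 1·2 + 3·0 + 2·0 + 1·0 + 2·0 = 0
  col T4: 2·0 + 1·2 + 1·0 + 3·0 + 2·0 + 1·4 + 2·-3 = 0
  col T5: 2·0 + 1·0 + 1·-2 + 3·0 + 2·0 + 1·2 + 2·0 = 0

y = (A:2, B:1, C:1, D:3, E:2, F:1, G:2)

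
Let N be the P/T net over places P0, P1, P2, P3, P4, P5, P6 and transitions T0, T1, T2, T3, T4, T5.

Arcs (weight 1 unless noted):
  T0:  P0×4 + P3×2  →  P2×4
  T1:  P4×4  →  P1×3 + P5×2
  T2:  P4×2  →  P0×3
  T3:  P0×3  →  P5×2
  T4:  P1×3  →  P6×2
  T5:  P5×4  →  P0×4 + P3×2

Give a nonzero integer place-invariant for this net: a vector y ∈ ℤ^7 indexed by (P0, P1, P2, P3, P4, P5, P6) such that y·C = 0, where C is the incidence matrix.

Incidence matrix C (rows=places, cols=transitions):
       T0   T1   T2   T3   T4   T5
   P0  -4    0    3   -3    0    4
   P1   0    3    0    0   -3    0
   P2   4    0    0    0    0    0
   P3  -2    0    0    0    0    2
   P4   0   -4   -2    0    0    0
   P5   0    2    0    2    0   -4
   P6   0    0    0    0    2    0

Candidate y = [2, 2, 3, 2, 3, 3, 3]; check y·C column-wise:
  col T0: 2·-4 + 2·0 + 3·4 + 2·-2 + 3·0 + 3·0 + 3·0 = 0
  col T1: 2·0 + 2·3 + 3·0 + 2·0 + 3·-4 + 3·2 + 3·0 = 0
  col T2: 2·3 + 2·0 + 3·0 + 2·0 + 3·-2 + 3·0 + 3·0 = 0
  col T3: 2·-3 + 2·0 + 3·0 + 2·0 + 3·0 + 3·2 + 3·0 = 0
  col T4: 2·0 + 2·-3 + 3·0 + 2·0 + 3·0 + 3·0 + 3·2 = 0
  col T5: 2·4 + 2·0 + 3·0 + 2·2 + 3·0 + 3·-4 + 3·0 = 0

y = (P0:2, P1:2, P2:3, P3:2, P4:3, P5:3, P6:3)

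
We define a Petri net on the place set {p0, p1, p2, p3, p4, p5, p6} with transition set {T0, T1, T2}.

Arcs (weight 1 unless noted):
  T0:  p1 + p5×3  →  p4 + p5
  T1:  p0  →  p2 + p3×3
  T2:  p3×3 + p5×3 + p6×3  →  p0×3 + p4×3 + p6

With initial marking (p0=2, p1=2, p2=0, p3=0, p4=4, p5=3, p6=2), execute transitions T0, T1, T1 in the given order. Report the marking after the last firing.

step 1: fire T0:  (p0=2, p1=2, p2=0, p3=0, p4=4, p5=3, p6=2) → (p0=2, p1=1, p2=0, p3=0, p4=5, p5=1, p6=2)
step 2: fire T1:  (p0=2, p1=1, p2=0, p3=0, p4=5, p5=1, p6=2) → (p0=1, p1=1, p2=1, p3=3, p4=5, p5=1, p6=2)
step 3: fire T1:  (p0=1, p1=1, p2=1, p3=3, p4=5, p5=1, p6=2) → (p0=0, p1=1, p2=2, p3=6, p4=5, p5=1, p6=2)

(p0=0, p1=1, p2=2, p3=6, p4=5, p5=1, p6=2)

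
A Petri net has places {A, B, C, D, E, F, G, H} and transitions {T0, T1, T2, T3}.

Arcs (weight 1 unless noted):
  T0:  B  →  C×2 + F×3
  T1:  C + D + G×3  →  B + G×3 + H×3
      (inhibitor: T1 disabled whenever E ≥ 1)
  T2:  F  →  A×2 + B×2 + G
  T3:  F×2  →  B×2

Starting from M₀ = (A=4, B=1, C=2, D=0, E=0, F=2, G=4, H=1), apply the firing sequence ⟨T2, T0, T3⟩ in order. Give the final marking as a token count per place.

step 1: fire T2:  (A=4, B=1, C=2, D=0, E=0, F=2, G=4, H=1) → (A=6, B=3, C=2, D=0, E=0, F=1, G=5, H=1)
step 2: fire T0:  (A=6, B=3, C=2, D=0, E=0, F=1, G=5, H=1) → (A=6, B=2, C=4, D=0, E=0, F=4, G=5, H=1)
step 3: fire T3:  (A=6, B=2, C=4, D=0, E=0, F=4, G=5, H=1) → (A=6, B=4, C=4, D=0, E=0, F=2, G=5, H=1)

(A=6, B=4, C=4, D=0, E=0, F=2, G=5, H=1)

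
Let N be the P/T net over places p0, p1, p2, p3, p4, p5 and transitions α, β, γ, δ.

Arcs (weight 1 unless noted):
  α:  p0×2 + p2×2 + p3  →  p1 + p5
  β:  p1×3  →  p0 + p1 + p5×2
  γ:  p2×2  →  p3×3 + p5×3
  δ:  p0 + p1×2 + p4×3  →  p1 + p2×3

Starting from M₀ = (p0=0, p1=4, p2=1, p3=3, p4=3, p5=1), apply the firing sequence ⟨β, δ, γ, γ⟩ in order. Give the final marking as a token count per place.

step 1: fire β:  (p0=0, p1=4, p2=1, p3=3, p4=3, p5=1) → (p0=1, p1=2, p2=1, p3=3, p4=3, p5=3)
step 2: fire δ:  (p0=1, p1=2, p2=1, p3=3, p4=3, p5=3) → (p0=0, p1=1, p2=4, p3=3, p4=0, p5=3)
step 3: fire γ:  (p0=0, p1=1, p2=4, p3=3, p4=0, p5=3) → (p0=0, p1=1, p2=2, p3=6, p4=0, p5=6)
step 4: fire γ:  (p0=0, p1=1, p2=2, p3=6, p4=0, p5=6) → (p0=0, p1=1, p2=0, p3=9, p4=0, p5=9)

(p0=0, p1=1, p2=0, p3=9, p4=0, p5=9)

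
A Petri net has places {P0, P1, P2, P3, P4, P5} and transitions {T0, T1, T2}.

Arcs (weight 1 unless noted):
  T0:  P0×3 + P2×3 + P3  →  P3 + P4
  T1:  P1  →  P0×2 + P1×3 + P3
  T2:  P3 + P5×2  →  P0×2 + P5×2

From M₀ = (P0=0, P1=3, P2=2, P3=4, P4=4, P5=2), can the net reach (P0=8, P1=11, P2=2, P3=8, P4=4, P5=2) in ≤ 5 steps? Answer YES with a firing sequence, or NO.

YES — reachable via ⟨T1, T1, T1, T1⟩ (4 firings)

step 1: fire T1:  (P0=0, P1=3, P2=2, P3=4, P4=4, P5=2) → (P0=2, P1=5, P2=2, P3=5, P4=4, P5=2)
step 2: fire T1:  (P0=2, P1=5, P2=2, P3=5, P4=4, P5=2) → (P0=4, P1=7, P2=2, P3=6, P4=4, P5=2)
step 3: fire T1:  (P0=4, P1=7, P2=2, P3=6, P4=4, P5=2) → (P0=6, P1=9, P2=2, P3=7, P4=4, P5=2)
step 4: fire T1:  (P0=6, P1=9, P2=2, P3=7, P4=4, P5=2) → (P0=8, P1=11, P2=2, P3=8, P4=4, P5=2)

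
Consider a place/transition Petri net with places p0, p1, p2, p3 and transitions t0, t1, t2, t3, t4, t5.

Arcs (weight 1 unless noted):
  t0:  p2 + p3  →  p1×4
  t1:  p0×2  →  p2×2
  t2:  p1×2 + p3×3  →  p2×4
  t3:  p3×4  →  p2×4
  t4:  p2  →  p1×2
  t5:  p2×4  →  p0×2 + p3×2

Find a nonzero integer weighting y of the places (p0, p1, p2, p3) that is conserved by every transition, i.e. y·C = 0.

y = (p0:2, p1:1, p2:2, p3:2)

Incidence matrix C (rows=places, cols=transitions):
       t0   t1   t2   t3   t4   t5
   p0   0   -2    0    0    0    2
   p1   4    0   -2    0    2    0
   p2  -1    2    4    4   -1   -4
   p3  -1    0   -3   -4    0    2

Candidate y = [2, 1, 2, 2]; check y·C column-wise:
  col t0: 2·0 + 1·4 + 2·-1 + 2·-1 = 0
  col t1: 2·-2 + 1·0 + 2·2 + 2·0 = 0
  col t2: 2·0 + 1·-2 + 2·4 + 2·-3 = 0
  col t3: 2·0 + 1·0 + 2·4 + 2·-4 = 0
  col t4: 2·0 + 1·2 + 2·-1 + 2·0 = 0
  col t5: 2·2 + 1·0 + 2·-4 + 2·2 = 0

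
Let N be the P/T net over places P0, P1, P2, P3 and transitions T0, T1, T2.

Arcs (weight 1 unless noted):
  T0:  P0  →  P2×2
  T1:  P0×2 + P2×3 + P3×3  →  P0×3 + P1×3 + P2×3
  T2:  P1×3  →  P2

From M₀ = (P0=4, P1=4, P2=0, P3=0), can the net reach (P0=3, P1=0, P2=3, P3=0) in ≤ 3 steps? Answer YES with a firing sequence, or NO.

NO — not reachable within 3 firings

depth 0: 1 marking
depth 1: 3 markings reached so far
depth 2: 5 markings reached so far
depth 3: 7 markings reached so far
target is not among the 7 markings reachable within 3 steps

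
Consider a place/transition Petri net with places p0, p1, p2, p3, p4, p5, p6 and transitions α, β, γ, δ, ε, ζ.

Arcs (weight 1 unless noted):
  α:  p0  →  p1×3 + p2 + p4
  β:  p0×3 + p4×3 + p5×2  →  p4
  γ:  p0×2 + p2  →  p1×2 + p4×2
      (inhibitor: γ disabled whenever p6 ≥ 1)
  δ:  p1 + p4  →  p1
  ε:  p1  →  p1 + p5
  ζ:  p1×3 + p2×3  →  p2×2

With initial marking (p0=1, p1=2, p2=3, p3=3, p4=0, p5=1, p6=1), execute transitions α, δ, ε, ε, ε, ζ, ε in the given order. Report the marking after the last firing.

(p0=0, p1=2, p2=3, p3=3, p4=0, p5=5, p6=1)

step 1: fire α:  (p0=1, p1=2, p2=3, p3=3, p4=0, p5=1, p6=1) → (p0=0, p1=5, p2=4, p3=3, p4=1, p5=1, p6=1)
step 2: fire δ:  (p0=0, p1=5, p2=4, p3=3, p4=1, p5=1, p6=1) → (p0=0, p1=5, p2=4, p3=3, p4=0, p5=1, p6=1)
step 3: fire ε:  (p0=0, p1=5, p2=4, p3=3, p4=0, p5=1, p6=1) → (p0=0, p1=5, p2=4, p3=3, p4=0, p5=2, p6=1)
step 4: fire ε:  (p0=0, p1=5, p2=4, p3=3, p4=0, p5=2, p6=1) → (p0=0, p1=5, p2=4, p3=3, p4=0, p5=3, p6=1)
step 5: fire ε:  (p0=0, p1=5, p2=4, p3=3, p4=0, p5=3, p6=1) → (p0=0, p1=5, p2=4, p3=3, p4=0, p5=4, p6=1)
step 6: fire ζ:  (p0=0, p1=5, p2=4, p3=3, p4=0, p5=4, p6=1) → (p0=0, p1=2, p2=3, p3=3, p4=0, p5=4, p6=1)
step 7: fire ε:  (p0=0, p1=2, p2=3, p3=3, p4=0, p5=4, p6=1) → (p0=0, p1=2, p2=3, p3=3, p4=0, p5=5, p6=1)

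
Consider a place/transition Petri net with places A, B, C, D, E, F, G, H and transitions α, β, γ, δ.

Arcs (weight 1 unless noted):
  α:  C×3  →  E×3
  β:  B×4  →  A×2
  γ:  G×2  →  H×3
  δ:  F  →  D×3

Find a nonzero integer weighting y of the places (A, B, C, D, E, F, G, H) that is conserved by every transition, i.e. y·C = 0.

y = (A:2, B:1, C:0, D:0, E:0, F:0, G:0, H:0)

Incidence matrix C (rows=places, cols=transitions):
        α    β    γ    δ
    A   0    2    0    0
    B   0   -4    0    0
    C  -3    0    0    0
    D   0    0    0    3
    E   3    0    0    0
    F   0    0    0   -1
    G   0    0   -2    0
    H   0    0    3    0

Candidate y = [2, 1, 0, 0, 0, 0, 0, 0]; check y·C column-wise:
  col α: 2·0 + 1·0 + 0·-3 + 0·3 = 0
  col β: 2·2 + 1·-4 = 0
  col γ: 2·0 + 1·0 + 0·-2 + 0·3 = 0
  col δ: 2·0 + 1·0 + 0·3 + 0·-1 = 0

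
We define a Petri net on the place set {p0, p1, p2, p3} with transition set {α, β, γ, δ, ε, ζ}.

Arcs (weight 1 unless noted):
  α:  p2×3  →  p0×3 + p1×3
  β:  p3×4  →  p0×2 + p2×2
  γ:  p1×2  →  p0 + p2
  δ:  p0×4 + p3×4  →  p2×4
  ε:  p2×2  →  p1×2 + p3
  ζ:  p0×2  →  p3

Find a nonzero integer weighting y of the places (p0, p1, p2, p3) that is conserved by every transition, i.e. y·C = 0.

Incidence matrix C (rows=places, cols=transitions):
        α    β    γ    δ    ε    ζ
   p0   3    2    1   -4    0   -2
   p1   3    0   -2    0    2    0
   p2  -3    2    1    4   -2    0
   p3   0   -4    0   -4    1    1

Candidate y = [1, 2, 3, 2]; check y·C column-wise:
  col α: 1·3 + 2·3 + 3·-3 + 2·0 = 0
  col β: 1·2 + 2·0 + 3·2 + 2·-4 = 0
  col γ: 1·1 + 2·-2 + 3·1 + 2·0 = 0
  col δ: 1·-4 + 2·0 + 3·4 + 2·-4 = 0
  col ε: 1·0 + 2·2 + 3·-2 + 2·1 = 0
  col ζ: 1·-2 + 2·0 + 3·0 + 2·1 = 0

y = (p0:1, p1:2, p2:3, p3:2)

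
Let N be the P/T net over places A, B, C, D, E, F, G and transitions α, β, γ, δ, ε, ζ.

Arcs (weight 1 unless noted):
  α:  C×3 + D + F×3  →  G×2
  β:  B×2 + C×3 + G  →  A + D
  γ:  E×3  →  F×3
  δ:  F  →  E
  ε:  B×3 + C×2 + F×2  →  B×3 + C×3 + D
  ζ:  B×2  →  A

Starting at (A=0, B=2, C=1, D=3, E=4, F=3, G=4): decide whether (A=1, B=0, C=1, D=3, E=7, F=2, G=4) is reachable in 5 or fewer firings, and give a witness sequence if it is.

NO — not reachable within 5 firings

depth 0: 1 marking
depth 1: 4 markings reached so far
depth 2: 8 markings reached so far
depth 3: 12 markings reached so far
depth 4: 15 markings reached so far
depth 5: 16 markings reached so far
target is not among the 16 markings reachable within 5 steps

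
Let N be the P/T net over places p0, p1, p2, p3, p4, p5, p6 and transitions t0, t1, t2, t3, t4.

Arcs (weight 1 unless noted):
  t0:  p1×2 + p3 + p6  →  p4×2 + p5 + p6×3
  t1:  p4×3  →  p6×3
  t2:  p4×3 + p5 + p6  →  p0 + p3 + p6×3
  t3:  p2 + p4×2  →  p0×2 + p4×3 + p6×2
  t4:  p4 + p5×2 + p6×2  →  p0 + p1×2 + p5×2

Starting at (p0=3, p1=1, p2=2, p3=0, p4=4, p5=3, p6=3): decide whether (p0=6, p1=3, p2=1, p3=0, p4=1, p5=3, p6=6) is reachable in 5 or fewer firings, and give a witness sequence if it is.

YES — reachable via ⟨t3, t1, t4⟩ (3 firings)

step 1: fire t3:  (p0=3, p1=1, p2=2, p3=0, p4=4, p5=3, p6=3) → (p0=5, p1=1, p2=1, p3=0, p4=5, p5=3, p6=5)
step 2: fire t1:  (p0=5, p1=1, p2=1, p3=0, p4=5, p5=3, p6=5) → (p0=5, p1=1, p2=1, p3=0, p4=2, p5=3, p6=8)
step 3: fire t4:  (p0=5, p1=1, p2=1, p3=0, p4=2, p5=3, p6=8) → (p0=6, p1=3, p2=1, p3=0, p4=1, p5=3, p6=6)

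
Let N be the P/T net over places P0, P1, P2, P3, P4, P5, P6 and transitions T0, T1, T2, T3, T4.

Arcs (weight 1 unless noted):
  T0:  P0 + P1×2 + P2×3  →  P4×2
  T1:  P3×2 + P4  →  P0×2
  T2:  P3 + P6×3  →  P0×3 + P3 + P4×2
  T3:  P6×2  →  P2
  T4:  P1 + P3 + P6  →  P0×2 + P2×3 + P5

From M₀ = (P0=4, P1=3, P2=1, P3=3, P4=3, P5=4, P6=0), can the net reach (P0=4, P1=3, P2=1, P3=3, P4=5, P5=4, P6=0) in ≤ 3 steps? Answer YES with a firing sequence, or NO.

NO — not reachable within 3 firings

depth 0: 1 marking
depth 1: 2 markings reached so far
depth 2: 2 markings reached so far
(frontier empty at depth 2; search complete)
target is not among the 2 markings reachable within 3 steps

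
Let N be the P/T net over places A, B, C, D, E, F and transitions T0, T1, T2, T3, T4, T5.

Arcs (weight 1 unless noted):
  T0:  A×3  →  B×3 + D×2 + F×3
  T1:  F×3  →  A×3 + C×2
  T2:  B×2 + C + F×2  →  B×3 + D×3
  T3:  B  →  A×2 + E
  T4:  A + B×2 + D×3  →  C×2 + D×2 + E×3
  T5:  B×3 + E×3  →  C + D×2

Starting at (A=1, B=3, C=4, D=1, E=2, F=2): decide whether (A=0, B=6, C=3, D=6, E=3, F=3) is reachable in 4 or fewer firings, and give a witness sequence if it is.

step 1: fire T2:  (A=1, B=3, C=4, D=1, E=2, F=2) → (A=1, B=4, C=3, D=4, E=2, F=0)
step 2: fire T3:  (A=1, B=4, C=3, D=4, E=2, F=0) → (A=3, B=3, C=3, D=4, E=3, F=0)
step 3: fire T0:  (A=3, B=3, C=3, D=4, E=3, F=0) → (A=0, B=6, C=3, D=6, E=3, F=3)

YES — reachable via ⟨T2, T3, T0⟩ (3 firings)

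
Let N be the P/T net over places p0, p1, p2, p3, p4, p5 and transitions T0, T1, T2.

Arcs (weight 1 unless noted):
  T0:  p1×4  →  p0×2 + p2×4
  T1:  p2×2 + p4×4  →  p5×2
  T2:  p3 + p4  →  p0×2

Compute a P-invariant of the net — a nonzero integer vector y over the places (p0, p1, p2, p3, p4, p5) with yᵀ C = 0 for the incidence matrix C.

Incidence matrix C (rows=places, cols=transitions):
       T0   T1   T2
   p0   2    0    2
   p1  -4    0    0
   p2   4   -2    0
   p3   0    0   -1
   p4   0   -4   -1
   p5   0    2    0

Candidate y = [2, 1, 0, 4, 0, 0]; check y·C column-wise:
  col T0: 2·2 + 1·-4 + 0·4 + 4·0 = 0
  col T1: 2·0 + 1·0 + 0·-2 + 4·0 + 0·-4 + 0·2 = 0
  col T2: 2·2 + 1·0 + 4·-1 + 0·-1 = 0

y = (p0:2, p1:1, p2:0, p3:4, p4:0, p5:0)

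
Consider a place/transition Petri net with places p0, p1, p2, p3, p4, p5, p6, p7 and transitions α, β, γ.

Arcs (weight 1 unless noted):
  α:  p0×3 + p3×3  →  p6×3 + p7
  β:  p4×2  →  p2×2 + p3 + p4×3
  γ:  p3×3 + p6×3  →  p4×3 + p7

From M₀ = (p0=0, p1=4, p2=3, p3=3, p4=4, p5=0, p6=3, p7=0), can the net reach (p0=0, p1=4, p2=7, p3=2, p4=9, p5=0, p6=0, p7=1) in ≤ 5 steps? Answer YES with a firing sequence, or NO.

YES — reachable via ⟨β, β, γ⟩ (3 firings)

step 1: fire β:  (p0=0, p1=4, p2=3, p3=3, p4=4, p5=0, p6=3, p7=0) → (p0=0, p1=4, p2=5, p3=4, p4=5, p5=0, p6=3, p7=0)
step 2: fire β:  (p0=0, p1=4, p2=5, p3=4, p4=5, p5=0, p6=3, p7=0) → (p0=0, p1=4, p2=7, p3=5, p4=6, p5=0, p6=3, p7=0)
step 3: fire γ:  (p0=0, p1=4, p2=7, p3=5, p4=6, p5=0, p6=3, p7=0) → (p0=0, p1=4, p2=7, p3=2, p4=9, p5=0, p6=0, p7=1)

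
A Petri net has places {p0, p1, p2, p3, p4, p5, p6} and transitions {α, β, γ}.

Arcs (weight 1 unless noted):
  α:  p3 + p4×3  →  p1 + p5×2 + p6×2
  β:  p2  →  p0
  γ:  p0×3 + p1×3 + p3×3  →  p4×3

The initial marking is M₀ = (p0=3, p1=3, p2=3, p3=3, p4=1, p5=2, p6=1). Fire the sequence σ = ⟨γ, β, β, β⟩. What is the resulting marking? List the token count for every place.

(p0=3, p1=0, p2=0, p3=0, p4=4, p5=2, p6=1)

step 1: fire γ:  (p0=3, p1=3, p2=3, p3=3, p4=1, p5=2, p6=1) → (p0=0, p1=0, p2=3, p3=0, p4=4, p5=2, p6=1)
step 2: fire β:  (p0=0, p1=0, p2=3, p3=0, p4=4, p5=2, p6=1) → (p0=1, p1=0, p2=2, p3=0, p4=4, p5=2, p6=1)
step 3: fire β:  (p0=1, p1=0, p2=2, p3=0, p4=4, p5=2, p6=1) → (p0=2, p1=0, p2=1, p3=0, p4=4, p5=2, p6=1)
step 4: fire β:  (p0=2, p1=0, p2=1, p3=0, p4=4, p5=2, p6=1) → (p0=3, p1=0, p2=0, p3=0, p4=4, p5=2, p6=1)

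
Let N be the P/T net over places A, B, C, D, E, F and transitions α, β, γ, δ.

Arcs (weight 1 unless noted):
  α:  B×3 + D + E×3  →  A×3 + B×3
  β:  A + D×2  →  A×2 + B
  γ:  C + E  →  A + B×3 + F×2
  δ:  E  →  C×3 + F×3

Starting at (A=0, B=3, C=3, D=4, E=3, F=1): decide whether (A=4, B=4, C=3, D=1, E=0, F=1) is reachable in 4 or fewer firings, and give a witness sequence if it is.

step 1: fire α:  (A=0, B=3, C=3, D=4, E=3, F=1) → (A=3, B=3, C=3, D=3, E=0, F=1)
step 2: fire β:  (A=3, B=3, C=3, D=3, E=0, F=1) → (A=4, B=4, C=3, D=1, E=0, F=1)

YES — reachable via ⟨α, β⟩ (2 firings)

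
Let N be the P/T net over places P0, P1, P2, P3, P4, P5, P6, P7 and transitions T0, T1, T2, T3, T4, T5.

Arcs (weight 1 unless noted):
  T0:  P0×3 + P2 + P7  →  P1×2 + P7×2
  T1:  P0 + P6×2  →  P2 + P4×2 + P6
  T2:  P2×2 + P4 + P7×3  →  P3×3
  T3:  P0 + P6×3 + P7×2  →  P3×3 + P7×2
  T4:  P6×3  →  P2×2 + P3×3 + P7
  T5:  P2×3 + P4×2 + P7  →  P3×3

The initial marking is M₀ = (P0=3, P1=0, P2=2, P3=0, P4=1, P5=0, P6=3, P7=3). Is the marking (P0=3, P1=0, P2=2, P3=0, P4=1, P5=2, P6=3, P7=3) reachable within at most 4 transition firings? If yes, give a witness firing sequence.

depth 0: 1 marking
depth 1: 6 markings reached so far
depth 2: 12 markings reached so far
depth 3: 15 markings reached so far
depth 4: 15 markings reached so far
(frontier empty at depth 4; search complete)
target is not among the 15 markings reachable within 4 steps

NO — not reachable within 4 firings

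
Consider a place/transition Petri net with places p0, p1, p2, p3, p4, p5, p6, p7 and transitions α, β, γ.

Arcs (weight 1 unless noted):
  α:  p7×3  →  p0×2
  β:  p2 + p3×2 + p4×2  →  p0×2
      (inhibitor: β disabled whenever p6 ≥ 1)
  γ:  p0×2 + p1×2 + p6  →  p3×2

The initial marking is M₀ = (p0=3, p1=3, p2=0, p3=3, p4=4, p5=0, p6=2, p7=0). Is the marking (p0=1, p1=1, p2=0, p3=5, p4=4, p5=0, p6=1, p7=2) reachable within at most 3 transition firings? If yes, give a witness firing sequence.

depth 0: 1 marking
depth 1: 2 markings reached so far
depth 2: 2 markings reached so far
(frontier empty at depth 2; search complete)
target is not among the 2 markings reachable within 3 steps

NO — not reachable within 3 firings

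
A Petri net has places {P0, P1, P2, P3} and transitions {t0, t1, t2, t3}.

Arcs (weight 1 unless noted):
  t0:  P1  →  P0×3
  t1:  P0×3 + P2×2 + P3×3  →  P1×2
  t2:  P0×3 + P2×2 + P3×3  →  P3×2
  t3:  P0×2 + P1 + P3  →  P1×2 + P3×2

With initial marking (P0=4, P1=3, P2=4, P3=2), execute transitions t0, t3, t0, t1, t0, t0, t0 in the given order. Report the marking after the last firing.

step 1: fire t0:  (P0=4, P1=3, P2=4, P3=2) → (P0=7, P1=2, P2=4, P3=2)
step 2: fire t3:  (P0=7, P1=2, P2=4, P3=2) → (P0=5, P1=3, P2=4, P3=3)
step 3: fire t0:  (P0=5, P1=3, P2=4, P3=3) → (P0=8, P1=2, P2=4, P3=3)
step 4: fire t1:  (P0=8, P1=2, P2=4, P3=3) → (P0=5, P1=4, P2=2, P3=0)
step 5: fire t0:  (P0=5, P1=4, P2=2, P3=0) → (P0=8, P1=3, P2=2, P3=0)
step 6: fire t0:  (P0=8, P1=3, P2=2, P3=0) → (P0=11, P1=2, P2=2, P3=0)
step 7: fire t0:  (P0=11, P1=2, P2=2, P3=0) → (P0=14, P1=1, P2=2, P3=0)

(P0=14, P1=1, P2=2, P3=0)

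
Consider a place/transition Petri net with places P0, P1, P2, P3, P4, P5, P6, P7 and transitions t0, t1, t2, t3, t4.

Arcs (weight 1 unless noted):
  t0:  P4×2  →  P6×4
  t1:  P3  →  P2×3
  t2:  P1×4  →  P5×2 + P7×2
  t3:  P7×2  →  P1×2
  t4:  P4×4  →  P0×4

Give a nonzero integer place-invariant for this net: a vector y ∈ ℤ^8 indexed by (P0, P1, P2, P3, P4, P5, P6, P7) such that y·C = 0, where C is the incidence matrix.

y = (P0:0, P1:0, P2:1, P3:3, P4:0, P5:0, P6:0, P7:0)

Incidence matrix C (rows=places, cols=transitions):
       t0   t1   t2   t3   t4
   P0   0    0    0    0    4
   P1   0    0   -4    2    0
   P2   0    3    0    0    0
   P3   0   -1    0    0    0
   P4  -2    0    0    0   -4
   P5   0    0    2    0    0
   P6   4    0    0    0    0
   P7   0    0    2   -2    0

Candidate y = [0, 0, 1, 3, 0, 0, 0, 0]; check y·C column-wise:
  col t0: 1·0 + 3·0 + 0·-2 + 0·4 = 0
  col t1: 1·3 + 3·-1 = 0
  col t2: 0·-4 + 1·0 + 3·0 + 0·2 + 0·2 = 0
  col t3: 0·2 + 1·0 + 3·0 + 0·-2 = 0
  col t4: 0·4 + 1·0 + 3·0 + 0·-4 = 0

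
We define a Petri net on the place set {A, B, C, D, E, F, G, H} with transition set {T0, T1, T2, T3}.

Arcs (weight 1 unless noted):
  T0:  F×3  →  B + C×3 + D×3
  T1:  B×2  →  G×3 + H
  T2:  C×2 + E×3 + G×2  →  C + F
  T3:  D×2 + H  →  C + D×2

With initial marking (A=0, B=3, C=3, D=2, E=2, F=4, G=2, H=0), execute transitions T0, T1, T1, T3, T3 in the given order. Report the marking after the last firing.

step 1: fire T0:  (A=0, B=3, C=3, D=2, E=2, F=4, G=2, H=0) → (A=0, B=4, C=6, D=5, E=2, F=1, G=2, H=0)
step 2: fire T1:  (A=0, B=4, C=6, D=5, E=2, F=1, G=2, H=0) → (A=0, B=2, C=6, D=5, E=2, F=1, G=5, H=1)
step 3: fire T1:  (A=0, B=2, C=6, D=5, E=2, F=1, G=5, H=1) → (A=0, B=0, C=6, D=5, E=2, F=1, G=8, H=2)
step 4: fire T3:  (A=0, B=0, C=6, D=5, E=2, F=1, G=8, H=2) → (A=0, B=0, C=7, D=5, E=2, F=1, G=8, H=1)
step 5: fire T3:  (A=0, B=0, C=7, D=5, E=2, F=1, G=8, H=1) → (A=0, B=0, C=8, D=5, E=2, F=1, G=8, H=0)

(A=0, B=0, C=8, D=5, E=2, F=1, G=8, H=0)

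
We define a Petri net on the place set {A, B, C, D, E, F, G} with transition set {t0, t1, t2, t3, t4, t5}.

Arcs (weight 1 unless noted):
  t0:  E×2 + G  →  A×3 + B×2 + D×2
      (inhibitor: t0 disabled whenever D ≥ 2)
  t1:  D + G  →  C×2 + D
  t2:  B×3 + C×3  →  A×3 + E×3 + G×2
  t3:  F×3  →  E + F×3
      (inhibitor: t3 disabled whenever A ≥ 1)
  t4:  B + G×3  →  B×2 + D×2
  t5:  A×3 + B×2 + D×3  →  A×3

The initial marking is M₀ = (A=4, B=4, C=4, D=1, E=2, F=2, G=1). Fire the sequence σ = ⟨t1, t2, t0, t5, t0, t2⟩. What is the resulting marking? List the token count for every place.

(A=16, B=0, C=0, D=2, E=4, F=2, G=2)

step 1: fire t1:  (A=4, B=4, C=4, D=1, E=2, F=2, G=1) → (A=4, B=4, C=6, D=1, E=2, F=2, G=0)
step 2: fire t2:  (A=4, B=4, C=6, D=1, E=2, F=2, G=0) → (A=7, B=1, C=3, D=1, E=5, F=2, G=2)
step 3: fire t0:  (A=7, B=1, C=3, D=1, E=5, F=2, G=2) → (A=10, B=3, C=3, D=3, E=3, F=2, G=1)
step 4: fire t5:  (A=10, B=3, C=3, D=3, E=3, F=2, G=1) → (A=10, B=1, C=3, D=0, E=3, F=2, G=1)
step 5: fire t0:  (A=10, B=1, C=3, D=0, E=3, F=2, G=1) → (A=13, B=3, C=3, D=2, E=1, F=2, G=0)
step 6: fire t2:  (A=13, B=3, C=3, D=2, E=1, F=2, G=0) → (A=16, B=0, C=0, D=2, E=4, F=2, G=2)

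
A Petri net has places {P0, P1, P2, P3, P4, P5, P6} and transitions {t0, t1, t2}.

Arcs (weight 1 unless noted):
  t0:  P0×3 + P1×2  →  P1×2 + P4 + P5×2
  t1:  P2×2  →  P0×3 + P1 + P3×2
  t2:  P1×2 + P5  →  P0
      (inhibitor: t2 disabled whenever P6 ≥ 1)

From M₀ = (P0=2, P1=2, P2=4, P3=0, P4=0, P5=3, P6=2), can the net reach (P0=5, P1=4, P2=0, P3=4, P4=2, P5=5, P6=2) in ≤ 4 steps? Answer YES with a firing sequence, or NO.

depth 0: 1 marking
depth 1: 2 markings reached so far
depth 2: 4 markings reached so far
depth 3: 5 markings reached so far
depth 4: 6 markings reached so far
target is not among the 6 markings reachable within 4 steps

NO — not reachable within 4 firings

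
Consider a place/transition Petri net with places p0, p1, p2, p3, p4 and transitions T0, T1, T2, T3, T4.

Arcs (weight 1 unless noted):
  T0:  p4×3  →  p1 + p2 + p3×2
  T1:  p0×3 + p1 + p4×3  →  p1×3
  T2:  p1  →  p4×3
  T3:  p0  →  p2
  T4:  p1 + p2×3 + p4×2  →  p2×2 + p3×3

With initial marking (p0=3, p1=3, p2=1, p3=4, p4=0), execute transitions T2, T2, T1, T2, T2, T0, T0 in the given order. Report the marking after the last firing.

step 1: fire T2:  (p0=3, p1=3, p2=1, p3=4, p4=0) → (p0=3, p1=2, p2=1, p3=4, p4=3)
step 2: fire T2:  (p0=3, p1=2, p2=1, p3=4, p4=3) → (p0=3, p1=1, p2=1, p3=4, p4=6)
step 3: fire T1:  (p0=3, p1=1, p2=1, p3=4, p4=6) → (p0=0, p1=3, p2=1, p3=4, p4=3)
step 4: fire T2:  (p0=0, p1=3, p2=1, p3=4, p4=3) → (p0=0, p1=2, p2=1, p3=4, p4=6)
step 5: fire T2:  (p0=0, p1=2, p2=1, p3=4, p4=6) → (p0=0, p1=1, p2=1, p3=4, p4=9)
step 6: fire T0:  (p0=0, p1=1, p2=1, p3=4, p4=9) → (p0=0, p1=2, p2=2, p3=6, p4=6)
step 7: fire T0:  (p0=0, p1=2, p2=2, p3=6, p4=6) → (p0=0, p1=3, p2=3, p3=8, p4=3)

(p0=0, p1=3, p2=3, p3=8, p4=3)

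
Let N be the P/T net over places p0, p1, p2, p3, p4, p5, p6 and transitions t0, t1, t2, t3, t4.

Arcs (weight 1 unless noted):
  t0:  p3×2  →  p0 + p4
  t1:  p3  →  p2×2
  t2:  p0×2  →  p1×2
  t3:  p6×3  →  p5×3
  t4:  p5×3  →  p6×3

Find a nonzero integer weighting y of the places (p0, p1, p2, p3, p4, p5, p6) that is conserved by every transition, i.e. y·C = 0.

y = (p0:4, p1:4, p2:1, p3:2, p4:0, p5:0, p6:0)

Incidence matrix C (rows=places, cols=transitions):
       t0   t1   t2   t3   t4
   p0   1    0   -2    0    0
   p1   0    0    2    0    0
   p2   0    2    0    0    0
   p3  -2   -1    0    0    0
   p4   1    0    0    0    0
   p5   0    0    0    3   -3
   p6   0    0    0   -3    3

Candidate y = [4, 4, 1, 2, 0, 0, 0]; check y·C column-wise:
  col t0: 4·1 + 4·0 + 1·0 + 2·-2 + 0·1 = 0
  col t1: 4·0 + 4·0 + 1·2 + 2·-1 = 0
  col t2: 4·-2 + 4·2 + 1·0 + 2·0 = 0
  col t3: 4·0 + 4·0 + 1·0 + 2·0 + 0·3 + 0·-3 = 0
  col t4: 4·0 + 4·0 + 1·0 + 2·0 + 0·-3 + 0·3 = 0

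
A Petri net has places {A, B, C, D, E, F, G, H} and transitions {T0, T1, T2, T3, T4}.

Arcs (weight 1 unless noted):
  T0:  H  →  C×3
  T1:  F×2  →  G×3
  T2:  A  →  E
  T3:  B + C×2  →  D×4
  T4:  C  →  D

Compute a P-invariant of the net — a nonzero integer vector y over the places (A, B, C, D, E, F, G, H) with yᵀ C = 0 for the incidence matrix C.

Incidence matrix C (rows=places, cols=transitions):
       T0   T1   T2   T3   T4
    A   0    0   -1    0    0
    B   0    0    0   -1    0
    C   3    0    0   -2   -1
    D   0    0    0    4    1
    E   0    0    1    0    0
    F   0   -2    0    0    0
    G   0    3    0    0    0
    H  -1    0    0    0    0

Candidate y = [1, 0, 0, 0, 1, 0, 0, 0]; check y·C column-wise:
  col T0: 1·0 + 0·3 + 1·0 + 0·-1 = 0
  col T1: 1·0 + 1·0 + 0·-2 + 0·3 = 0
  col T2: 1·-1 + 1·1 = 0
  col T3: 1·0 + 0·-1 + 0·-2 + 0·4 + 1·0 = 0
  col T4: 1·0 + 0·-1 + 0·1 + 1·0 = 0

y = (A:1, B:0, C:0, D:0, E:1, F:0, G:0, H:0)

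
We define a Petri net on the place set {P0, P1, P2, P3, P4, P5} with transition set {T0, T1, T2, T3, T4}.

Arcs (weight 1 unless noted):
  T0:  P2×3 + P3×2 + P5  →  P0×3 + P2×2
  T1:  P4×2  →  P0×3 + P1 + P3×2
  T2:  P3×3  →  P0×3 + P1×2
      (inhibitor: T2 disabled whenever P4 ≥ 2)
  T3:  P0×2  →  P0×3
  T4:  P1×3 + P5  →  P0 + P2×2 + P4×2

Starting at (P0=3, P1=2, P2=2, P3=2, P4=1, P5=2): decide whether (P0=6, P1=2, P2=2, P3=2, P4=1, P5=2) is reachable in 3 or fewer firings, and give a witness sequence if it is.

YES — reachable via ⟨T3, T3, T3⟩ (3 firings)

step 1: fire T3:  (P0=3, P1=2, P2=2, P3=2, P4=1, P5=2) → (P0=4, P1=2, P2=2, P3=2, P4=1, P5=2)
step 2: fire T3:  (P0=4, P1=2, P2=2, P3=2, P4=1, P5=2) → (P0=5, P1=2, P2=2, P3=2, P4=1, P5=2)
step 3: fire T3:  (P0=5, P1=2, P2=2, P3=2, P4=1, P5=2) → (P0=6, P1=2, P2=2, P3=2, P4=1, P5=2)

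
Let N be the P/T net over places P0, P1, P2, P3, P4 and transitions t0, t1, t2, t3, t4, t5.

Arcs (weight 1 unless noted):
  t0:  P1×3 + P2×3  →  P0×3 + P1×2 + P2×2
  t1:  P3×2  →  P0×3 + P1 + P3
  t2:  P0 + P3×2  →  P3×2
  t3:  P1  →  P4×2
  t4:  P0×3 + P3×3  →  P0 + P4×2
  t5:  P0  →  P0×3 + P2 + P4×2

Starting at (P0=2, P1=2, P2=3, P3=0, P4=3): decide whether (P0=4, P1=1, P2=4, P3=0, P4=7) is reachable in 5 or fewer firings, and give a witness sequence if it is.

YES — reachable via ⟨t3, t5⟩ (2 firings)

step 1: fire t3:  (P0=2, P1=2, P2=3, P3=0, P4=3) → (P0=2, P1=1, P2=3, P3=0, P4=5)
step 2: fire t5:  (P0=2, P1=1, P2=3, P3=0, P4=5) → (P0=4, P1=1, P2=4, P3=0, P4=7)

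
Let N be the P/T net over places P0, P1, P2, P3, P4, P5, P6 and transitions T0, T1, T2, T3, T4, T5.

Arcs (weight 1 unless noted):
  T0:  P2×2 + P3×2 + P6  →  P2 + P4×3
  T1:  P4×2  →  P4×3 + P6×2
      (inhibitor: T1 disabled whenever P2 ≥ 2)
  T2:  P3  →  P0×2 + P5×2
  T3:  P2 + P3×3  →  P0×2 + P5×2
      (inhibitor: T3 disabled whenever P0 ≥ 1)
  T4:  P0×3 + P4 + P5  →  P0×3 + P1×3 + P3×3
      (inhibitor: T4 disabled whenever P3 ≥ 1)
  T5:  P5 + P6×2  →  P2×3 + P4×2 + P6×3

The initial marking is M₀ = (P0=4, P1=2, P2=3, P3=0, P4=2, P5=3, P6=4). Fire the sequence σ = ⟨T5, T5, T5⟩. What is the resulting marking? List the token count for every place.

step 1: fire T5:  (P0=4, P1=2, P2=3, P3=0, P4=2, P5=3, P6=4) → (P0=4, P1=2, P2=6, P3=0, P4=4, P5=2, P6=5)
step 2: fire T5:  (P0=4, P1=2, P2=6, P3=0, P4=4, P5=2, P6=5) → (P0=4, P1=2, P2=9, P3=0, P4=6, P5=1, P6=6)
step 3: fire T5:  (P0=4, P1=2, P2=9, P3=0, P4=6, P5=1, P6=6) → (P0=4, P1=2, P2=12, P3=0, P4=8, P5=0, P6=7)

(P0=4, P1=2, P2=12, P3=0, P4=8, P5=0, P6=7)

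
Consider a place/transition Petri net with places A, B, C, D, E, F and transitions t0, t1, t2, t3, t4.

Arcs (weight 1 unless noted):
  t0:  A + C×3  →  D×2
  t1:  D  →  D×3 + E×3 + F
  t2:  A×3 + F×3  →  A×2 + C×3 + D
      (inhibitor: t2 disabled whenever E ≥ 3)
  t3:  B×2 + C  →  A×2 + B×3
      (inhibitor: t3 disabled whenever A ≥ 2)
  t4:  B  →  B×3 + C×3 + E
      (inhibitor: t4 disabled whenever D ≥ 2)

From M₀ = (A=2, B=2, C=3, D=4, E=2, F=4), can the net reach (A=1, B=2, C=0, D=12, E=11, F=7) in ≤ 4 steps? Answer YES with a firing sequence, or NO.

YES — reachable via ⟨t0, t1, t1, t1⟩ (4 firings)

step 1: fire t0:  (A=2, B=2, C=3, D=4, E=2, F=4) → (A=1, B=2, C=0, D=6, E=2, F=4)
step 2: fire t1:  (A=1, B=2, C=0, D=6, E=2, F=4) → (A=1, B=2, C=0, D=8, E=5, F=5)
step 3: fire t1:  (A=1, B=2, C=0, D=8, E=5, F=5) → (A=1, B=2, C=0, D=10, E=8, F=6)
step 4: fire t1:  (A=1, B=2, C=0, D=10, E=8, F=6) → (A=1, B=2, C=0, D=12, E=11, F=7)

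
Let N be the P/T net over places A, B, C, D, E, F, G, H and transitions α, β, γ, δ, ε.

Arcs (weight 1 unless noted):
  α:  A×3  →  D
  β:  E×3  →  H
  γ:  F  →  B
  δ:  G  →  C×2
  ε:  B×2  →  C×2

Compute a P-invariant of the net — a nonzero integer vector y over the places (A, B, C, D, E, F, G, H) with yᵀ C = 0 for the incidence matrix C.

y = (A:1, B:0, C:0, D:3, E:0, F:0, G:0, H:0)

Incidence matrix C (rows=places, cols=transitions):
        α    β    γ    δ    ε
    A  -3    0    0    0    0
    B   0    0    1    0   -2
    C   0    0    0    2    2
    D   1    0    0    0    0
    E   0   -3    0    0    0
    F   0    0   -1    0    0
    G   0    0    0   -1    0
    H   0    1    0    0    0

Candidate y = [1, 0, 0, 3, 0, 0, 0, 0]; check y·C column-wise:
  col α: 1·-3 + 3·1 = 0
  col β: 1·0 + 3·0 + 0·-3 + 0·1 = 0
  col γ: 1·0 + 0·1 + 3·0 + 0·-1 = 0
  col δ: 1·0 + 0·2 + 3·0 + 0·-1 = 0
  col ε: 1·0 + 0·-2 + 0·2 + 3·0 = 0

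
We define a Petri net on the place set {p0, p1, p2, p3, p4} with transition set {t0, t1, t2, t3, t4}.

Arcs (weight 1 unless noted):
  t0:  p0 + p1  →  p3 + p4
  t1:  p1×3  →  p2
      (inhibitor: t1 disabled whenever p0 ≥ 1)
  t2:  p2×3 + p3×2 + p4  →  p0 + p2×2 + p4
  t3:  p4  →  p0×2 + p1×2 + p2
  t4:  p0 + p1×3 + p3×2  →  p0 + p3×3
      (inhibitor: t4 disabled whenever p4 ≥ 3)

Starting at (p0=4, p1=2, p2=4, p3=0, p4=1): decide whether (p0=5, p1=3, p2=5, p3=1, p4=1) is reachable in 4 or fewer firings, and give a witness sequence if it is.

YES — reachable via ⟨t0, t3⟩ (2 firings)

step 1: fire t0:  (p0=4, p1=2, p2=4, p3=0, p4=1) → (p0=3, p1=1, p2=4, p3=1, p4=2)
step 2: fire t3:  (p0=3, p1=1, p2=4, p3=1, p4=2) → (p0=5, p1=3, p2=5, p3=1, p4=1)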